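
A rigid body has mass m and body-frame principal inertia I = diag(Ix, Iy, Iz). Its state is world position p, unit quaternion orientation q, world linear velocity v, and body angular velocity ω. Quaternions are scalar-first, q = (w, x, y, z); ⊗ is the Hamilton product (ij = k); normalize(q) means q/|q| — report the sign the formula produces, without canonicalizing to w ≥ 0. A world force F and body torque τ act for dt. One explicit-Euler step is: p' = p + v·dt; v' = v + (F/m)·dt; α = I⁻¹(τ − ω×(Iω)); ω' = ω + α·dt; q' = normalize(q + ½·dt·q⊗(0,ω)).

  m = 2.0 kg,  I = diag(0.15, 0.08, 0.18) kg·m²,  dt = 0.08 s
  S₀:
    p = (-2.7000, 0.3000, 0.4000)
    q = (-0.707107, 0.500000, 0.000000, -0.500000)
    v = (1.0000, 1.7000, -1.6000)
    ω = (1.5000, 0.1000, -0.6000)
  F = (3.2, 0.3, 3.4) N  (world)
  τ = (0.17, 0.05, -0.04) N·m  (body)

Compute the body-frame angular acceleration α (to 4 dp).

α = (1.1733, 0.2875, -0.1639)

ω×(Iω) gyroscopic = (-0.0060, 0.0270, -0.0105)
(τ − ω×Iω)/I = (1.1733, 0.2875, -0.1639)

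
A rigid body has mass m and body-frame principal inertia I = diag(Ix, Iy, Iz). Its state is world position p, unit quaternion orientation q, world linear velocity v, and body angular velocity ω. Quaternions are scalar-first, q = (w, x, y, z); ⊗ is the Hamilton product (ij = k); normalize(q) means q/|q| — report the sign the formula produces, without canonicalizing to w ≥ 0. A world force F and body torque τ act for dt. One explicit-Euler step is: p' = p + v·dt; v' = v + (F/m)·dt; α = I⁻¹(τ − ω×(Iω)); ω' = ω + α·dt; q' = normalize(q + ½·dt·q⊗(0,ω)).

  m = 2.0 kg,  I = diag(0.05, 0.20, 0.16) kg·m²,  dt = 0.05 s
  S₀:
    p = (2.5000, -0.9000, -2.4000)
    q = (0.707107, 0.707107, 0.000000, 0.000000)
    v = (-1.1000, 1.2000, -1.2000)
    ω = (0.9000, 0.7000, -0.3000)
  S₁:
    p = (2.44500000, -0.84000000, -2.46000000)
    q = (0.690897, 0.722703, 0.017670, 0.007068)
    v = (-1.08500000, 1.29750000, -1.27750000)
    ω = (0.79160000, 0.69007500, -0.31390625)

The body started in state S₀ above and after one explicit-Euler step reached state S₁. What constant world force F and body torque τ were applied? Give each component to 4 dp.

velocity change Δv = (0.01500000, 0.09750000, -0.07750000)
F = m·Δv/dt = (0.6000, 3.9000, -3.1000)
rate change Δω = (-0.10840000, -0.00992500, -0.01390625)
τ = I·(Δω/dt) + ω₀×(Iω₀) = (-0.1000, -0.0100, 0.0500)

F = (0.6000, 3.9000, -3.1000)
τ = (-0.1000, -0.0100, 0.0500)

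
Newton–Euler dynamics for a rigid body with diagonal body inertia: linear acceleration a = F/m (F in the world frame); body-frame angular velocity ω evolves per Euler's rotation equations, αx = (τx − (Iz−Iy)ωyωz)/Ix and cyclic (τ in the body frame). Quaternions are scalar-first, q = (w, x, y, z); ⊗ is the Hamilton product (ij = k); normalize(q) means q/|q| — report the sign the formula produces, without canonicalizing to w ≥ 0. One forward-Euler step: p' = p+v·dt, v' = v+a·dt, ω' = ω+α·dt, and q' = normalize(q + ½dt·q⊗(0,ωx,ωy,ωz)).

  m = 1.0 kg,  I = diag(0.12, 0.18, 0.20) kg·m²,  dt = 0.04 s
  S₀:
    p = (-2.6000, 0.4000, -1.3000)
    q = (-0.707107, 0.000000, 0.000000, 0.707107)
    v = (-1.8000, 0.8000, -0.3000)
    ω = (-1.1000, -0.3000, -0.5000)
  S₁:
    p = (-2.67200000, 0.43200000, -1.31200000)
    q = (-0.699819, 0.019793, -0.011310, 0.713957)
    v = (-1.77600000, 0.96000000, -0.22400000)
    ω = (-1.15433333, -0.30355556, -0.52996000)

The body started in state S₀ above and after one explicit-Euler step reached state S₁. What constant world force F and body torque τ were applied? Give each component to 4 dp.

rate change Δω = (-0.05433333, -0.00355556, -0.02996000)
gyro term ω₀×Iω₀ = (0.0030, -0.0440, 0.0198)
τ = I·(Δω/dt) + ω₀×(Iω₀) = (-0.1600, -0.0600, -0.1300)
v₁ − v₀ = (0.02400000, 0.16000000, 0.07600000)
applied force F = (0.6000, 4.0000, 1.9000)

F = (0.6000, 4.0000, 1.9000)
τ = (-0.1600, -0.0600, -0.1300)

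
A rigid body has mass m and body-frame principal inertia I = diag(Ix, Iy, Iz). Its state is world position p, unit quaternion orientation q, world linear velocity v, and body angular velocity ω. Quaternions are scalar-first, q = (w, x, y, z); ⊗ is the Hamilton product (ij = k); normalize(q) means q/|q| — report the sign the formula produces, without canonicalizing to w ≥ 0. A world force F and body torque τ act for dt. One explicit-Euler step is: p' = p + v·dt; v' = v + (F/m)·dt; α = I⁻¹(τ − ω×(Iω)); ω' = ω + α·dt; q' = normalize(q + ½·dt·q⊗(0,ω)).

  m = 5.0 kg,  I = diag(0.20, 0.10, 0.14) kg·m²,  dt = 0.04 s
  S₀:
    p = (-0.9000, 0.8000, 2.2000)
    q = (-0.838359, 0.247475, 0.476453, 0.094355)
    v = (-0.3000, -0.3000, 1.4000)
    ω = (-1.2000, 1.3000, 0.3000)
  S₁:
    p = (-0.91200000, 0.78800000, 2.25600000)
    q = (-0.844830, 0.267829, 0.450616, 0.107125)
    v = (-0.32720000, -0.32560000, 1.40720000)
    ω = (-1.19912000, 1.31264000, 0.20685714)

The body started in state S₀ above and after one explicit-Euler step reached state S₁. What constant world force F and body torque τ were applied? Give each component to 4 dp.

F = (-3.4000, -3.2000, 0.9000)
τ = (0.0200, 0.0100, -0.1700)

v₁ − v₀ = (-0.02720000, -0.02560000, 0.00720000)
m·(v₁−v₀)/dt = (-3.4000, -3.2000, 0.9000)
ω₁ − ω₀ = (0.00088000, 0.01264000, -0.09314286)
ω₀×(Iω₀) = (0.0156, -0.0216, 0.1560)
applied torque τ = (0.0200, 0.0100, -0.1700)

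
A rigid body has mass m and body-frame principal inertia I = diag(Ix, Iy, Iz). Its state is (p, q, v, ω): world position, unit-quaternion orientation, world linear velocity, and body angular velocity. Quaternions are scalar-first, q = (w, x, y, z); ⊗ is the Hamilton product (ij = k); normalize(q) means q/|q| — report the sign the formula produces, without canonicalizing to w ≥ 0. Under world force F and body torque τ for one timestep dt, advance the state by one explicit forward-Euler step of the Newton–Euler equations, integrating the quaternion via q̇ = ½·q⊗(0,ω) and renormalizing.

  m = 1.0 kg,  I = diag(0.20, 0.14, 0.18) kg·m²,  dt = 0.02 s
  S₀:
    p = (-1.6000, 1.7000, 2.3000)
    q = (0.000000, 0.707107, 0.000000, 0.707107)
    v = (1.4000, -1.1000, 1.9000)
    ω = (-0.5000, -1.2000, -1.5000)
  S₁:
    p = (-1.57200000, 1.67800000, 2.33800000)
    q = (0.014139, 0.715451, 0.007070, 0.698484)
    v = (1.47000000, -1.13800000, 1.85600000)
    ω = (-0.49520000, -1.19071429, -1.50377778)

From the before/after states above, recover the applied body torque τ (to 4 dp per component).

τ = (0.1200, 0.0800, -0.0700)

rate change Δω = (0.00480000, 0.00928571, -0.00377778)
ω₀×(Iω₀) = (0.0720, 0.0150, -0.0360)
I·α + gyro = (0.1200, 0.0800, -0.0700)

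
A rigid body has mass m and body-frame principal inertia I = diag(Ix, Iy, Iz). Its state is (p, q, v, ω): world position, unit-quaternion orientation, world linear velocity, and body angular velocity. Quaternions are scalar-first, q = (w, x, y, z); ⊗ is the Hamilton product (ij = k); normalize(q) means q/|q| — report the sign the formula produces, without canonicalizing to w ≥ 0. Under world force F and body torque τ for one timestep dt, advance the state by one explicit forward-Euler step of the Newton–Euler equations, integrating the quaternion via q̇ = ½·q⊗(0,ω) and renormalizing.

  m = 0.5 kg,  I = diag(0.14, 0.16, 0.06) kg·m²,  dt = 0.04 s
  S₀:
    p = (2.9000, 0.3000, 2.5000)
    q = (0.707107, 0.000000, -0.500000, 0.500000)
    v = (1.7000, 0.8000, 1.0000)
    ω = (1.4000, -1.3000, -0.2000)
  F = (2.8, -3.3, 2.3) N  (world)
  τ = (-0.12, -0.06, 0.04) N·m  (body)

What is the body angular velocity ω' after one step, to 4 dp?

ω' = (1.3731, -1.3094, -0.1491)

precession coupling ω×(Iω) = (-0.0260, -0.0224, -0.0364)
angular accel α = (-0.6714, -0.2350, 1.2733)
ω' = ω + α·dt = (1.3731, -1.3094, -0.1491)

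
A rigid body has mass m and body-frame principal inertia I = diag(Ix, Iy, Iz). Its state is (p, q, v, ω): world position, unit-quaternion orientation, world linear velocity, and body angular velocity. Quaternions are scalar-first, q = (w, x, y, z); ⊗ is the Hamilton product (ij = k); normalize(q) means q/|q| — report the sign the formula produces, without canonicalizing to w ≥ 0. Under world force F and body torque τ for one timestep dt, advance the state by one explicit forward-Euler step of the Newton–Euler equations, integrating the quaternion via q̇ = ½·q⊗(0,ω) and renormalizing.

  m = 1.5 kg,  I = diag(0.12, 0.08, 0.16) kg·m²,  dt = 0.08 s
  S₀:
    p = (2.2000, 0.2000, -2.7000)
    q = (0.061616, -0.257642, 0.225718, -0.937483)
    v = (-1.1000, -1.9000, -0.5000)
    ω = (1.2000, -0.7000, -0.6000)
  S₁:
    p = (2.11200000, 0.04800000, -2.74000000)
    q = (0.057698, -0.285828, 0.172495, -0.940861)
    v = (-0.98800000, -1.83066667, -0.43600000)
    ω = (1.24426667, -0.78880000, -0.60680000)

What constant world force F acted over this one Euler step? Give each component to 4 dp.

v₁ − v₀ = (0.11200000, 0.06933333, 0.06400000)
m·(v₁−v₀)/dt = (2.1000, 1.3000, 1.2000)

F = (2.1000, 1.3000, 1.2000)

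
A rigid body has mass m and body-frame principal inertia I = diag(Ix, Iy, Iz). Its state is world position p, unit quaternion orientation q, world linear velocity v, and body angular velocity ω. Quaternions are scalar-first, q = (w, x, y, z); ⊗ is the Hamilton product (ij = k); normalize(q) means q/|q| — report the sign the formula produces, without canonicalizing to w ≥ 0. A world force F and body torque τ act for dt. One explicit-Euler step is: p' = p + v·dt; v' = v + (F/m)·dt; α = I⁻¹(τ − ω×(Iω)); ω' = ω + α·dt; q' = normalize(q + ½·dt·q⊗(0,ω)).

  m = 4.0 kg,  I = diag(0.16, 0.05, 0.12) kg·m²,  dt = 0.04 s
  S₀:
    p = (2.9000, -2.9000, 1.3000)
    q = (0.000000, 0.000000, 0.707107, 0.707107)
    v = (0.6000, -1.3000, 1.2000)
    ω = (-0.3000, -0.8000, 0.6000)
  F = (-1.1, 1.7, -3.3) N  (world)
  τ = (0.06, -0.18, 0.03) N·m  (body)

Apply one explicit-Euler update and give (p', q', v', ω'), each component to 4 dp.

p' = (2.9240, -2.9520, 1.3480)
q' = (0.0028, 0.0198, 0.7027, 0.7112)
v' = (0.5890, -1.2830, 1.1670)
ω' = (-0.2766, -0.9382, 0.6188)

precession coupling ω×(Iω) = (-0.0336, -0.0072, -0.0264)
α = I⁻¹(τ − ω×Iω) = (0.5850, -3.4560, 0.4700)
ω + α·dt = (-0.2766, -0.9382, 0.6188)
q⊗(0,ω) = (0.1414214, 0.9899498, -0.2121321, 0.2121321)
updated quaternion q' = (0.0028, 0.0198, 0.7027, 0.7112)
linear accel F/m = (-0.2750, 0.4250, -0.8250)
new position p' = (2.9240, -2.9520, 1.3480)
v + (F/m)dt = (0.5890, -1.2830, 1.1670)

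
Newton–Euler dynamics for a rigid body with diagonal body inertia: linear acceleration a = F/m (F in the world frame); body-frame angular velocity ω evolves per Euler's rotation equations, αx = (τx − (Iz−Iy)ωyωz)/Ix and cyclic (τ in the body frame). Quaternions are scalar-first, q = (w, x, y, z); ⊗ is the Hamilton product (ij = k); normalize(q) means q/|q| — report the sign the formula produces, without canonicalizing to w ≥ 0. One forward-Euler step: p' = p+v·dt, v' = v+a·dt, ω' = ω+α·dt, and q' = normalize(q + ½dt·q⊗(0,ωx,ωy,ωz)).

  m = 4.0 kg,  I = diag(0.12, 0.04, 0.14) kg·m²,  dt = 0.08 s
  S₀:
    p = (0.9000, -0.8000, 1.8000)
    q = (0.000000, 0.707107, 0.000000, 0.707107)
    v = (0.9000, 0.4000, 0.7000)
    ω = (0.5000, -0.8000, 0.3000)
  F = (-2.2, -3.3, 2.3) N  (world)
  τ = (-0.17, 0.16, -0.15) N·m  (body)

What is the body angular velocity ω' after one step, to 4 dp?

gyro term ω×Iω = (-0.0240, -0.0030, 0.0320)
α = I⁻¹(τ − ω×Iω) = (-1.2167, 4.0750, -1.3000)
new body rate ω' = (0.4027, -0.4740, 0.1960)

ω' = (0.4027, -0.4740, 0.1960)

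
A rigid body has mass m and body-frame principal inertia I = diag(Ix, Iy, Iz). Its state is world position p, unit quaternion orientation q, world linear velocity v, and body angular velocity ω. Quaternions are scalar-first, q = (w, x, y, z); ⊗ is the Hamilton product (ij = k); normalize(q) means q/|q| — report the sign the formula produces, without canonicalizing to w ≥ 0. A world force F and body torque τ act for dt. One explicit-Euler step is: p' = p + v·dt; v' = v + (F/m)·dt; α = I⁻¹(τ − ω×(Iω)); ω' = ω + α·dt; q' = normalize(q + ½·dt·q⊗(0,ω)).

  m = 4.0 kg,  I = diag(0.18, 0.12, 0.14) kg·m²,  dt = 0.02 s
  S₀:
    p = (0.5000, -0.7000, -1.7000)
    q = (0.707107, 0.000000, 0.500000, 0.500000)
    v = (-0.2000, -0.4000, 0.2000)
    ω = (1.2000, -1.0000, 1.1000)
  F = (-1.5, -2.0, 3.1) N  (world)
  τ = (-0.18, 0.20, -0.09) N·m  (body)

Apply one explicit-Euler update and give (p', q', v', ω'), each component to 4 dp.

linear accel F/m = (-0.3750, -0.5000, 0.7750)
p' = p + v·dt = (0.4960, -0.7080, -1.6960)
v' = v + a·dt = (-0.2075, -0.4100, 0.2155)
precession coupling ω×(Iω) = (-0.0220, 0.0528, 0.0720)
(τ − ω×Iω)/I = (-0.8778, 1.2267, -1.1571)
ω + α·dt = (1.1824, -0.9755, 1.0769)
2q̇ = q⊗(0,ω) = (-0.0500000, 1.8985284, -0.1071070, 0.1778177)
q' = normalize(q + ½dt·q⊗(0,ω)) = (0.7065, 0.0190, 0.4988, 0.5017)

p' = (0.4960, -0.7080, -1.6960)
q' = (0.7065, 0.0190, 0.4988, 0.5017)
v' = (-0.2075, -0.4100, 0.2155)
ω' = (1.1824, -0.9755, 1.0769)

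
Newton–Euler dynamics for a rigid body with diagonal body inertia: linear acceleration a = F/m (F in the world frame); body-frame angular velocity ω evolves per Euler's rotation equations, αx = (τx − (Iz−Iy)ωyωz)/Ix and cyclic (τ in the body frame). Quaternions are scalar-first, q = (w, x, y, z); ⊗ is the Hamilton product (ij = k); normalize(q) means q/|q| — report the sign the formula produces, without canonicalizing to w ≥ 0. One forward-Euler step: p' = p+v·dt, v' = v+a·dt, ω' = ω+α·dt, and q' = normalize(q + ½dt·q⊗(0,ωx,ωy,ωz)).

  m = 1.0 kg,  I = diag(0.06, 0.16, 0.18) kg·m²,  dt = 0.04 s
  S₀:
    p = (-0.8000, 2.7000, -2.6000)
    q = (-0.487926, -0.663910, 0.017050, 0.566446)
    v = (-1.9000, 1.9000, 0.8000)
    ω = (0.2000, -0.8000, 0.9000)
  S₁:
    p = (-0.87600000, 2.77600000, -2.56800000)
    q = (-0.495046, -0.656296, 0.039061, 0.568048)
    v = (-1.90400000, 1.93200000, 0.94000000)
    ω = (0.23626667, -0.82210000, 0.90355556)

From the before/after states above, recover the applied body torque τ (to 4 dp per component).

Δω = ω₁−ω₀ = (0.03626667, -0.02210000, 0.00355556)
gyro term ω₀×Iω₀ = (-0.0144, -0.0216, -0.0160)
applied torque τ = (0.0400, -0.1100, 0.0000)

τ = (0.0400, -0.1100, 0.0000)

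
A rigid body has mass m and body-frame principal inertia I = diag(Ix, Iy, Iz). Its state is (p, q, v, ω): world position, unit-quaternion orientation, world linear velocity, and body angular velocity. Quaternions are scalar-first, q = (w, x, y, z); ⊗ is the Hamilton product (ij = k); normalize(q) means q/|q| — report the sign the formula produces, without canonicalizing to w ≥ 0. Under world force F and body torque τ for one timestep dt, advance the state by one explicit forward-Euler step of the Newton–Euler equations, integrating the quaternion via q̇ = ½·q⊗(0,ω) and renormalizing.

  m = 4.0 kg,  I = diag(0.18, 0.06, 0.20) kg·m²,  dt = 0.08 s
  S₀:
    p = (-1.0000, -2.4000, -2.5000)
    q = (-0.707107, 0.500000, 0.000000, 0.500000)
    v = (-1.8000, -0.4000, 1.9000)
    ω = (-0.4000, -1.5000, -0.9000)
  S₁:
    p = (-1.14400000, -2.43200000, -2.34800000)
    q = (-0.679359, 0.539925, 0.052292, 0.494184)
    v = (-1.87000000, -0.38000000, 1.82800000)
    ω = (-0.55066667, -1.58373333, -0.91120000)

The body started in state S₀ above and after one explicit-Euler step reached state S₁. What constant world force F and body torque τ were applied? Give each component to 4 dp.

F = (-3.5000, 1.0000, -3.6000)
τ = (-0.1500, -0.0700, -0.1000)

velocity change Δv = (-0.07000000, 0.02000000, -0.07200000)
applied force F = (-3.5000, 1.0000, -3.6000)
Δω = ω₁−ω₀ = (-0.15066667, -0.08373333, -0.01120000)
gyro term ω₀×Iω₀ = (0.1890, -0.0072, -0.0720)
τ = I·(Δω/dt) + ω₀×(Iω₀) = (-0.1500, -0.0700, -0.1000)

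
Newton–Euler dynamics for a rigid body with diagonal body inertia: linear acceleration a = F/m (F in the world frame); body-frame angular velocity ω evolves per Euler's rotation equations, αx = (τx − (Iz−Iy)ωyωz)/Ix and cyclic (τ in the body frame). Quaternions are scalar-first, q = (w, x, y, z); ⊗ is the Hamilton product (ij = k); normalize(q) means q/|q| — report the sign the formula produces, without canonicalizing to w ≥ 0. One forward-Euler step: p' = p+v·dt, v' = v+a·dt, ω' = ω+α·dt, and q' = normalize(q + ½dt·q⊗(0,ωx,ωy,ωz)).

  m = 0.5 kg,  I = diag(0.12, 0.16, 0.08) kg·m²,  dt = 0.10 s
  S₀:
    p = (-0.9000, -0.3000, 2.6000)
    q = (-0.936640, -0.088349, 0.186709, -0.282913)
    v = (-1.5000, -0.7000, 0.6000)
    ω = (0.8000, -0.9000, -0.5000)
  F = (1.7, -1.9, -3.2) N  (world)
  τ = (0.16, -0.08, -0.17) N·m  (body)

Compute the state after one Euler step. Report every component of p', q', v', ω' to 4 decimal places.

gyro term ω×Iω = (-0.0360, -0.0160, -0.0288)
angular accel α = (1.6333, -0.4000, -1.7650)
ω + α·dt = (0.9633, -0.9400, -0.6765)
2q̇ = q⊗(0,ω) = (0.0972608, -1.0972882, 0.5724711, 0.3984669)
q + ½dt·q⊗(0,ω), renormalized = (-0.9298, -0.1429, 0.2149, -0.2624)
new position p' = (-1.0500, -0.3700, 2.6600)
new velocity v' = (-1.1600, -1.0800, -0.0400)

p' = (-1.0500, -0.3700, 2.6600)
q' = (-0.9298, -0.1429, 0.2149, -0.2624)
v' = (-1.1600, -1.0800, -0.0400)
ω' = (0.9633, -0.9400, -0.6765)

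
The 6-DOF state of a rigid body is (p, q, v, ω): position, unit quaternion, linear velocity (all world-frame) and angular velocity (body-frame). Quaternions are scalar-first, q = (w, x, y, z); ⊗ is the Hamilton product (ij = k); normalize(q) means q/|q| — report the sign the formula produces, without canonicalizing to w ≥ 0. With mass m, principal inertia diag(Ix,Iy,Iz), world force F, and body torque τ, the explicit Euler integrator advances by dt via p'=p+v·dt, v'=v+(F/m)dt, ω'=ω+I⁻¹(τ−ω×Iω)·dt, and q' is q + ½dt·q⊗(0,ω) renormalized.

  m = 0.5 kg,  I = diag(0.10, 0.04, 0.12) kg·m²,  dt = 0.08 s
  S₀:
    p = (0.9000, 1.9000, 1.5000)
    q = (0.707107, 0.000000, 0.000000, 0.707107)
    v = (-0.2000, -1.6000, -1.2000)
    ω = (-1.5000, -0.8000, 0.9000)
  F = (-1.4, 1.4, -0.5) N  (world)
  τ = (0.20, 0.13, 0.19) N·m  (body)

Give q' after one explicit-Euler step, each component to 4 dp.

Hamilton product q⊗(0,ω) = (-0.6363963, -0.4949749, -1.6263461, 0.6363963)
updated quaternion q' = (0.6796, -0.0197, -0.0649, 0.7304)

q' = (0.6796, -0.0197, -0.0649, 0.7304)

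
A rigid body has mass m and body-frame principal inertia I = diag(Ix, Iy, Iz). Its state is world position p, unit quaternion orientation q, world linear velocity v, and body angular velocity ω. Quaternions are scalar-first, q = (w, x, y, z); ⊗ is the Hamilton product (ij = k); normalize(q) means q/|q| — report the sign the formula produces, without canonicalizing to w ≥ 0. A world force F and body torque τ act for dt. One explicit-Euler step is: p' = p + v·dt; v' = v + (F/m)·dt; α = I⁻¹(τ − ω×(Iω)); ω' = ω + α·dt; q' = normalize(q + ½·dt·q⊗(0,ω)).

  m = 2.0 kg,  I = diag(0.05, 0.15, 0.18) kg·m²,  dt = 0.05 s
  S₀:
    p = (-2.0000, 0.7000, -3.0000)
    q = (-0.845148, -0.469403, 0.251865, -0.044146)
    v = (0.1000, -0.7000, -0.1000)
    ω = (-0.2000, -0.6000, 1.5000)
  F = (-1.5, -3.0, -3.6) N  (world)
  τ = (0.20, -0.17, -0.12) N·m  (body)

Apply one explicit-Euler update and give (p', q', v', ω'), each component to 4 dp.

p' = (-1.9950, 0.6650, -3.0050)
q' = (-0.8414, -0.4560, 0.2821, -0.0675)
v' = (0.0625, -0.7750, -0.1900)
ω' = (0.0270, -0.6697, 1.4633)

p + v·dt = (-1.9950, 0.6650, -3.0050)
new velocity v' = (0.0625, -0.7750, -0.1900)
(τ − ω×Iω)/I = (4.5400, -1.3933, -0.7333)
ω' = ω + α·dt = (0.0270, -0.6697, 1.4633)
2q̇ = q⊗(0,ω) = (0.1234574, 0.5203395, 1.2200225, -0.9357072)
updated quaternion q' = (-0.8414, -0.4560, 0.2821, -0.0675)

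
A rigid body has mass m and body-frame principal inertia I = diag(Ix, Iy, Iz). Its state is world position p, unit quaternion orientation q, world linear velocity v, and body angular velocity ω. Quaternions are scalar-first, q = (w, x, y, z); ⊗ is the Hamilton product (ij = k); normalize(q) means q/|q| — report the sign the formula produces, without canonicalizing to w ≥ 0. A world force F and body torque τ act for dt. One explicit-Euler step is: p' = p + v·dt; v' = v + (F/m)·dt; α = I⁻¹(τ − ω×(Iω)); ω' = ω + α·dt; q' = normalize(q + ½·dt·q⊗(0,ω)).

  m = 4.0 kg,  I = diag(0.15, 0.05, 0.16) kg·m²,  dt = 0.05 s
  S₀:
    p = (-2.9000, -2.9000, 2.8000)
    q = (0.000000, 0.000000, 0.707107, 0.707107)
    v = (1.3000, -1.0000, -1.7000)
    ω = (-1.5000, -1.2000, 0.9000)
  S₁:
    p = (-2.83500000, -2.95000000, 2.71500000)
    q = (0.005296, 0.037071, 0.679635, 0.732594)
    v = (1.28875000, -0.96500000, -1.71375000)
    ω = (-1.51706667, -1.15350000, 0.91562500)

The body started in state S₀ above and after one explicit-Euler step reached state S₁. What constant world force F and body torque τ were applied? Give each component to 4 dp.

Δω = ω₁−ω₀ = (-0.01706667, 0.04650000, 0.01562500)
I·α + gyro = (-0.1700, 0.0600, -0.1300)
velocity change Δv = (-0.01125000, 0.03500000, -0.01375000)
F = m·Δv/dt = (-0.9000, 2.8000, -1.1000)

F = (-0.9000, 2.8000, -1.1000)
τ = (-0.1700, 0.0600, -0.1300)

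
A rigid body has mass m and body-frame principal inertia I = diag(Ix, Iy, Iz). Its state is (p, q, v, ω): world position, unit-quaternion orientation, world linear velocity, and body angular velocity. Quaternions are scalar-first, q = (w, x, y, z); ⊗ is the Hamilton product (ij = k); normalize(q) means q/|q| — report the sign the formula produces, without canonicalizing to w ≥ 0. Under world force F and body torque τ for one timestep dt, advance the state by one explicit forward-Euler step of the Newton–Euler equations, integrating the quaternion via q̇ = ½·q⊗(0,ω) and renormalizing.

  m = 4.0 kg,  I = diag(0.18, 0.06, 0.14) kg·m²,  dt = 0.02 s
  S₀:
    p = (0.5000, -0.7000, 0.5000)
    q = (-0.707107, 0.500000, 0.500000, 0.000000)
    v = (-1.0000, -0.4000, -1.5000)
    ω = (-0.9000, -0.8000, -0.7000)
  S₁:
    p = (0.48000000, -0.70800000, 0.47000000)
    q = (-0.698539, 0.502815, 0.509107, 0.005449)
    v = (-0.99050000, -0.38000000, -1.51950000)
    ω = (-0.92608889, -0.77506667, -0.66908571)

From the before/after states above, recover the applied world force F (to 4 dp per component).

F = (1.9000, 4.0000, -3.9000)

v₁ − v₀ = (0.00950000, 0.02000000, -0.01950000)
F = m·Δv/dt = (1.9000, 4.0000, -3.9000)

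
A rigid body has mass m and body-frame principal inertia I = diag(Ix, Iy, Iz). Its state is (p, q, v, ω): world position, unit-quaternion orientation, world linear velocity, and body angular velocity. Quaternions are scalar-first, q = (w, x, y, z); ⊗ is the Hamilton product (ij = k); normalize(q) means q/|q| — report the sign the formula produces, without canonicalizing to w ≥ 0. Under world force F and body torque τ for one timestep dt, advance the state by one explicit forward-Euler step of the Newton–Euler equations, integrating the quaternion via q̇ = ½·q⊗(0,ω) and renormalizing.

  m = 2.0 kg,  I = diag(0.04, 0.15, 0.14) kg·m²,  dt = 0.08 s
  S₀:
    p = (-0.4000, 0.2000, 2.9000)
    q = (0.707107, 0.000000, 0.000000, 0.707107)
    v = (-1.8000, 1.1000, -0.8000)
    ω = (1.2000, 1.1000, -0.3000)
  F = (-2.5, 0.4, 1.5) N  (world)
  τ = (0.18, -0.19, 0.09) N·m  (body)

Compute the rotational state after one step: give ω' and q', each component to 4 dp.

ω×(Iω) gyroscopic = (0.0033, 0.0360, 0.1452)
α = I⁻¹(τ − ω×Iω) = (4.4175, -1.5067, -0.3943)
ω' = ω + α·dt = (1.5534, 0.9795, -0.3315)
Hamilton product q⊗(0,ω) = (0.2121321, 0.0707107, 1.6263461, -0.2121321)
updated quaternion q' = (0.7140, 0.0028, 0.0649, 0.6971)

ω' = (1.5534, 0.9795, -0.3315)
q' = (0.7140, 0.0028, 0.0649, 0.6971)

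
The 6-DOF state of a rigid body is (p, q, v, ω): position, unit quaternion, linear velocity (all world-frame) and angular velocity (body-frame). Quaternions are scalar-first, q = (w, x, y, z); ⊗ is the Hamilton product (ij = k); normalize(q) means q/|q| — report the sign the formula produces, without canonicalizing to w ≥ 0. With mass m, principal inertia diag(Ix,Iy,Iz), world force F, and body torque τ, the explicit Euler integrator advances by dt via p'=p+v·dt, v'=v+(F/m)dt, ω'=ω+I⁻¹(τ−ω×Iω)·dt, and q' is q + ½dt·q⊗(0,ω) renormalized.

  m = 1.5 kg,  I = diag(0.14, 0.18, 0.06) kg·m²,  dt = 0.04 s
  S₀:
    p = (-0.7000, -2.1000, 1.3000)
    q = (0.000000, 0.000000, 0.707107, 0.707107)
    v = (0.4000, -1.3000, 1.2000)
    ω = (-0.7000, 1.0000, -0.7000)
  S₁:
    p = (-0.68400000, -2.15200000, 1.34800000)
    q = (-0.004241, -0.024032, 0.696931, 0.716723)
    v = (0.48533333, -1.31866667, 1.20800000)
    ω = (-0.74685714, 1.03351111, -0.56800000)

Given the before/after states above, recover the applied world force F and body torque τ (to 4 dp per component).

v₁ − v₀ = (0.08533333, -0.01866667, 0.00800000)
applied force F = (3.2000, -0.7000, 0.3000)
rate change Δω = (-0.04685714, 0.03351111, 0.13200000)
precession coupling = (0.0840, 0.0392, -0.0280)
I·α + gyro = (-0.0800, 0.1900, 0.1700)

F = (3.2000, -0.7000, 0.3000)
τ = (-0.0800, 0.1900, 0.1700)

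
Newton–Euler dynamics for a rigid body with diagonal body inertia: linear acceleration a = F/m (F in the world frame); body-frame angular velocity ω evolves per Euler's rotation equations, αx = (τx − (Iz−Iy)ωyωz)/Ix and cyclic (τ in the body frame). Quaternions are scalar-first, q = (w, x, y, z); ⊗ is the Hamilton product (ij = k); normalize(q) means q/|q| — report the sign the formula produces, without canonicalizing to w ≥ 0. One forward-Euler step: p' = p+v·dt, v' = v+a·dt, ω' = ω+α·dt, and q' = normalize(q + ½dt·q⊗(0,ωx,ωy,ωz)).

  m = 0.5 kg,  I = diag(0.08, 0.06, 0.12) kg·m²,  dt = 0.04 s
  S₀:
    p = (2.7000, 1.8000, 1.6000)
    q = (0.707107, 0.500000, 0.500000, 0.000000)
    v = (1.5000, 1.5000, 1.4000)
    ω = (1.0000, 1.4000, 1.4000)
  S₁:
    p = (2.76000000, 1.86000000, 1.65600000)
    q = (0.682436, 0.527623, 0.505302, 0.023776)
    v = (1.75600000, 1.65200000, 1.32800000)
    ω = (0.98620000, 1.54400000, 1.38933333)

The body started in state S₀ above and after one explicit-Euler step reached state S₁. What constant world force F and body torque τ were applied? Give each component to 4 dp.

ω₁ − ω₀ = (-0.01380000, 0.14400000, -0.01066667)
τ = I·(Δω/dt) + ω₀×(Iω₀) = (0.0900, 0.1600, -0.0600)
velocity change Δv = (0.25600000, 0.15200000, -0.07200000)
applied force F = (3.2000, 1.9000, -0.9000)

F = (3.2000, 1.9000, -0.9000)
τ = (0.0900, 0.1600, -0.0600)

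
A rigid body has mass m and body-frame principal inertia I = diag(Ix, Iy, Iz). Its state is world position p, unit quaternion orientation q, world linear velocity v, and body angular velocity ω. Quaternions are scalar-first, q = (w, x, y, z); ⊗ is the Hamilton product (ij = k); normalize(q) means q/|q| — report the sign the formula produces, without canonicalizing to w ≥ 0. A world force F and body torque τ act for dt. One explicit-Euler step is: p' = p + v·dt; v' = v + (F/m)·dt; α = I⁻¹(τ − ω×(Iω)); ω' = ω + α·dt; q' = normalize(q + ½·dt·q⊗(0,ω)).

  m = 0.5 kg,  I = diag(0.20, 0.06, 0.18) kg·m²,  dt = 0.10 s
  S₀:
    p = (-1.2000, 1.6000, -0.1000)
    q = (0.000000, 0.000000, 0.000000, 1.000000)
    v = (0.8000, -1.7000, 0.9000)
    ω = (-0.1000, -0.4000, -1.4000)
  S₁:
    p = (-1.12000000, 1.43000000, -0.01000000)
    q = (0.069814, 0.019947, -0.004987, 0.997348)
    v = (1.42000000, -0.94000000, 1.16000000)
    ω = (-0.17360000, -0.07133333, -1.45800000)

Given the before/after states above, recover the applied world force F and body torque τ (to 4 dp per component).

rate change Δω = (-0.07360000, 0.32866667, -0.05800000)
applied torque τ = (-0.0800, 0.2000, -0.1100)
v₁ − v₀ = (0.62000000, 0.76000000, 0.26000000)
applied force F = (3.1000, 3.8000, 1.3000)

F = (3.1000, 3.8000, 1.3000)
τ = (-0.0800, 0.2000, -0.1100)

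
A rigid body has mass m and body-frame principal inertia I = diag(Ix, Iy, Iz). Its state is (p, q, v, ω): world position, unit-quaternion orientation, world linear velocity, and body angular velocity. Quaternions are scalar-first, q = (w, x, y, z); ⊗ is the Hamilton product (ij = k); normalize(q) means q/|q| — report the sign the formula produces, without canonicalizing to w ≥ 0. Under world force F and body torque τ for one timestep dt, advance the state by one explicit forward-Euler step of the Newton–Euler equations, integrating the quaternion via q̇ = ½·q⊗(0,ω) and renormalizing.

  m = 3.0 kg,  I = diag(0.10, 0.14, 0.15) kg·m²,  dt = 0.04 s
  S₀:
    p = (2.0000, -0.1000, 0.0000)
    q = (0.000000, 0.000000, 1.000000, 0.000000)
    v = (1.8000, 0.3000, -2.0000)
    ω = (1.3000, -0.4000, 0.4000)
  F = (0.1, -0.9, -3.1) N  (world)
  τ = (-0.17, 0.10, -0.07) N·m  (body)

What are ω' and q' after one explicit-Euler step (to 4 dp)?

ω' = (1.2326, -0.3640, 0.3869)
q' = (0.0080, 0.0080, 0.9996, -0.0260)

(τ − ω×Iω)/I = (-1.6840, 0.9000, -0.3280)
ω + α·dt = (1.2326, -0.3640, 0.3869)
2q̇ = q⊗(0,ω) = (0.4000000, 0.4000000, 0.0000000, -1.3000000)
q + ½dt·q⊗(0,ω), renormalized = (0.0080, 0.0080, 0.9996, -0.0260)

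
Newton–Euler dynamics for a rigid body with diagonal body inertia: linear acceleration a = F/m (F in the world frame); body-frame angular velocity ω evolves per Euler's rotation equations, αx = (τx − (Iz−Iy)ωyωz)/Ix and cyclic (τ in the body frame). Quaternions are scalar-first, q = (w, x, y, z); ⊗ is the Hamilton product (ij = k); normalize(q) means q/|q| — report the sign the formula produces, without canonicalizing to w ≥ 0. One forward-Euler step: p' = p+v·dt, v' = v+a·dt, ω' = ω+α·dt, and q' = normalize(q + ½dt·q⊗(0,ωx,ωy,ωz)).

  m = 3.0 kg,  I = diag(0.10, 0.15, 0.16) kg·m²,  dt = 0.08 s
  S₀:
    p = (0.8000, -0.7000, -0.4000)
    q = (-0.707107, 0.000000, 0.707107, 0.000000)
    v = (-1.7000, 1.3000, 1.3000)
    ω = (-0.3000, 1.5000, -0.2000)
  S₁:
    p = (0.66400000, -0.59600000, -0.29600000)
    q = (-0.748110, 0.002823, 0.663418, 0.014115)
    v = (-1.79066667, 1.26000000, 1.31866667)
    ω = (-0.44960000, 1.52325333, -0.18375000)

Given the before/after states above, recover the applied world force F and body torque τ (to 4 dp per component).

F = (-3.4000, -1.5000, 0.7000)
τ = (-0.1900, 0.0400, 0.0100)

Δv = v₁−v₀ = (-0.09066667, -0.04000000, 0.01866667)
F = m·Δv/dt = (-3.4000, -1.5000, 0.7000)
rate change Δω = (-0.14960000, 0.02325333, 0.01625000)
precession coupling = (-0.0030, -0.0036, -0.0225)
applied torque τ = (-0.1900, 0.0400, 0.0100)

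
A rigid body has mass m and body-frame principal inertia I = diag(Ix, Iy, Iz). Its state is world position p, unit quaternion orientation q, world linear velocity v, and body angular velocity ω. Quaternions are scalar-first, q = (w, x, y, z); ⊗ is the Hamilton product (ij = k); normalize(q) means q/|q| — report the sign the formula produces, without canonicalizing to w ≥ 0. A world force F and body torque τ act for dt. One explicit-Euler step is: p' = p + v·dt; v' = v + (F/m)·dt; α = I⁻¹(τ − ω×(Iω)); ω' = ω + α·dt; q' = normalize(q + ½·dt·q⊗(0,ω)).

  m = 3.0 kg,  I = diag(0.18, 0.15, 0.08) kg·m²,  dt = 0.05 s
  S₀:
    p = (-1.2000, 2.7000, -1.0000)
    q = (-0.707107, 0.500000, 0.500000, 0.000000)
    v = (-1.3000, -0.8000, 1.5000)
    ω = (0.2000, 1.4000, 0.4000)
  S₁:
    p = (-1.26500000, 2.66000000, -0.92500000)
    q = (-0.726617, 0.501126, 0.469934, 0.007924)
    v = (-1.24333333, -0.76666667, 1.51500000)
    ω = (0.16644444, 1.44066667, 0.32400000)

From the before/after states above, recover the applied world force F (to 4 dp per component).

velocity change Δv = (0.05666667, 0.03333333, 0.01500000)
F = m·Δv/dt = (3.4000, 2.0000, 0.9000)

F = (3.4000, 2.0000, 0.9000)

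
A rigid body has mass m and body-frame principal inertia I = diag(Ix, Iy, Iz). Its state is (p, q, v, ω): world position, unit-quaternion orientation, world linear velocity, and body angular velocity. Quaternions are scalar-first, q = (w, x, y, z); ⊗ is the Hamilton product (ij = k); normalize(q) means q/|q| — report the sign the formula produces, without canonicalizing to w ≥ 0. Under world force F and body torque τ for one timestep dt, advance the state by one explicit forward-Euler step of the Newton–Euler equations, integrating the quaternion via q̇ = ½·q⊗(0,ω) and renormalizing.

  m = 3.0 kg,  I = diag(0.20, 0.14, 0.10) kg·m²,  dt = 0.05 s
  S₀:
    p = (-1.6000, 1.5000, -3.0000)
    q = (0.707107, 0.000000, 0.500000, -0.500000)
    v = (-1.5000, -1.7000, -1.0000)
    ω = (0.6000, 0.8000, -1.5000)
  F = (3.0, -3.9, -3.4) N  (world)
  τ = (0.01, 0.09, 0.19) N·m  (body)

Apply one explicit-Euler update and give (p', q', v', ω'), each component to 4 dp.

p + v·dt = (-1.6750, 1.4150, -3.0500)
v' = v + a·dt = (-1.4500, -1.7650, -1.0567)
precession coupling ω×(Iω) = (0.0480, -0.0900, -0.0288)
α = I⁻¹(τ − ω×Iω) = (-0.1900, 1.2857, 2.1880)
new body rate ω' = (0.5905, 0.8643, -1.3906)
Hamilton product q⊗(0,ω) = (-1.1500000, 0.0742642, 0.2656856, -1.3606605)
updated quaternion q' = (0.6777, 0.0019, 0.5061, -0.5335)

p' = (-1.6750, 1.4150, -3.0500)
q' = (0.6777, 0.0019, 0.5061, -0.5335)
v' = (-1.4500, -1.7650, -1.0567)
ω' = (0.5905, 0.8643, -1.3906)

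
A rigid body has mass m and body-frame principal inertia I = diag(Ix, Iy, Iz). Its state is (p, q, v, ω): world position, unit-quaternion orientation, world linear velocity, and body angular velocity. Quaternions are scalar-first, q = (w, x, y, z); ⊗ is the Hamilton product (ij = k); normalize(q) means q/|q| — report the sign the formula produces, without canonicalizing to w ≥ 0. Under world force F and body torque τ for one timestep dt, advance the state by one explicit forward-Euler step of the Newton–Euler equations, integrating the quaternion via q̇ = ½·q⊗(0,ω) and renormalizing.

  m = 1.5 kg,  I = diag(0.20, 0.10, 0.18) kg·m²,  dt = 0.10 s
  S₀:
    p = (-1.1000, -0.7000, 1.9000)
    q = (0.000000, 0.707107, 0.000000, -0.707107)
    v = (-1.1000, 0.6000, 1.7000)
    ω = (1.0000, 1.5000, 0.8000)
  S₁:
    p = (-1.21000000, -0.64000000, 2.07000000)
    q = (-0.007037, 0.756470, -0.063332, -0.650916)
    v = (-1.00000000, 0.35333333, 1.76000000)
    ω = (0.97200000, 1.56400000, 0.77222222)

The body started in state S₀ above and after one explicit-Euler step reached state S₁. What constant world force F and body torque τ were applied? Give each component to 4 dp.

F = (1.5000, -3.7000, 0.9000)
τ = (0.0400, 0.0800, -0.2000)

Δω = ω₁−ω₀ = (-0.02800000, 0.06400000, -0.02777778)
gyro term ω₀×Iω₀ = (0.0960, 0.0160, -0.1500)
τ = I·(Δω/dt) + ω₀×(Iω₀) = (0.0400, 0.0800, -0.2000)
Δv = v₁−v₀ = (0.10000000, -0.24666667, 0.06000000)
applied force F = (1.5000, -3.7000, 0.9000)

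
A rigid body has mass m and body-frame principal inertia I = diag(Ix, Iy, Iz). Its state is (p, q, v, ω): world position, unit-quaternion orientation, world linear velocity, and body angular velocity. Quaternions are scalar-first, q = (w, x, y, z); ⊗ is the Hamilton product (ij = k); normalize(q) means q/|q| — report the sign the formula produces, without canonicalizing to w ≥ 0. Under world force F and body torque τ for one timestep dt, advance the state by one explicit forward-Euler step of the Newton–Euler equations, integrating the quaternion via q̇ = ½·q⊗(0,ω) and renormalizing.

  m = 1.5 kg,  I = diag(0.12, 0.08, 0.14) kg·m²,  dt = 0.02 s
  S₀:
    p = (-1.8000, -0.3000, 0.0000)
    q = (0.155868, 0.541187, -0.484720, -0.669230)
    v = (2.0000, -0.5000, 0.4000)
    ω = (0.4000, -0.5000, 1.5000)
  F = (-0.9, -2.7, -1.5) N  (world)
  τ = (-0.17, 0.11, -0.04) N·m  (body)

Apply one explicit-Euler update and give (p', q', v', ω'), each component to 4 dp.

p' = (-1.7600, -0.3100, 0.0080)
q' = (0.1613, 0.5311, -0.4962, -0.6676)
v' = (1.9880, -0.5360, 0.3800)
ω' = (0.3792, -0.4695, 1.4931)

a = (-0.6000, -1.8000, -1.0000)
new position p' = (-1.7600, -0.3100, 0.0080)
v + (F/m)dt = (1.9880, -0.5360, 0.3800)
gyro term ω×Iω = (-0.0450, -0.0120, 0.0080)
angular accel α = (-1.0417, 1.5250, -0.3429)
ω + α·dt = (0.3792, -0.4695, 1.4931)
q⊗(0,ω) = (0.5450102, -0.9993478, -1.1574065, 0.1570965)
q + ½dt·q⊗(0,ω), renormalized = (0.1613, 0.5311, -0.4962, -0.6676)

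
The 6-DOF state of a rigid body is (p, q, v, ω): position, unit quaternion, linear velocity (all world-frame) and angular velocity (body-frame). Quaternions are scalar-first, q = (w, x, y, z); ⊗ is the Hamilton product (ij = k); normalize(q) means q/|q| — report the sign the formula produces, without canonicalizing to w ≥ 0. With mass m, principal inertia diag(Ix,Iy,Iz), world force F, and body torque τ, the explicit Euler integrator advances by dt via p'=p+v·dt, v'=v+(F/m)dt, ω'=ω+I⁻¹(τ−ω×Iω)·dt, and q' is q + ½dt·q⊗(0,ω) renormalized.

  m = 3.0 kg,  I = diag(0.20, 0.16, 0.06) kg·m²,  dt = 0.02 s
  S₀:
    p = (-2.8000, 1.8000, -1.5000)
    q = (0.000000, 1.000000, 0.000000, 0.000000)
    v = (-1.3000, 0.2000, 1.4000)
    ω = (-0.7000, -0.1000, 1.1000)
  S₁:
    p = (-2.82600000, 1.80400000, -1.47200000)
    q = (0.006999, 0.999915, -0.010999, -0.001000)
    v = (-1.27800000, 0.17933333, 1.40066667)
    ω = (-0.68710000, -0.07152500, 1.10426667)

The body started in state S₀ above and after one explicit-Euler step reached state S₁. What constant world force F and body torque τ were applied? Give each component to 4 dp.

F = (3.3000, -3.1000, 0.1000)
τ = (0.1400, 0.1200, 0.0100)

rate change Δω = (0.01290000, 0.02847500, 0.00426667)
τ = I·(Δω/dt) + ω₀×(Iω₀) = (0.1400, 0.1200, 0.0100)
velocity change Δv = (0.02200000, -0.02066667, 0.00066667)
applied force F = (3.3000, -3.1000, 0.1000)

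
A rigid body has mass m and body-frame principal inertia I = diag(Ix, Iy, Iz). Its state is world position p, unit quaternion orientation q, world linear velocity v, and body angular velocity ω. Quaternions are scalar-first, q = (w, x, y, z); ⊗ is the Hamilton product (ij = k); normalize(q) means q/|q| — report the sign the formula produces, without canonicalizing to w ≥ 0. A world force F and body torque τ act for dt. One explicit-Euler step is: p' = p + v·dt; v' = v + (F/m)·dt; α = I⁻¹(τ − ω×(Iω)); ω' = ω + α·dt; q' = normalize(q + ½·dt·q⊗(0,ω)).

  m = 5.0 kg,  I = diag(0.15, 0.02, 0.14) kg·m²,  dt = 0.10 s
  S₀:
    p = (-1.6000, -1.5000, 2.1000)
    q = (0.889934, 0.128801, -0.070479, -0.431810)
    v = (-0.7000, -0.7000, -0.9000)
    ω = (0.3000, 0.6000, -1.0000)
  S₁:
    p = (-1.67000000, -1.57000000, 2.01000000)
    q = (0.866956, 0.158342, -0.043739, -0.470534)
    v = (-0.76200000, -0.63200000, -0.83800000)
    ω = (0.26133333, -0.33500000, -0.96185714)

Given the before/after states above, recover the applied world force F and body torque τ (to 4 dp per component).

F = (-3.1000, 3.4000, 3.1000)
τ = (-0.1300, -0.1900, 0.0300)

rate change Δω = (-0.03866667, -0.93500000, 0.03814286)
precession coupling = (-0.0720, -0.0030, -0.0234)
applied torque τ = (-0.1300, -0.1900, 0.0300)
v₁ − v₀ = (-0.06200000, 0.06800000, 0.06200000)
applied force F = (-3.1000, 3.4000, 3.1000)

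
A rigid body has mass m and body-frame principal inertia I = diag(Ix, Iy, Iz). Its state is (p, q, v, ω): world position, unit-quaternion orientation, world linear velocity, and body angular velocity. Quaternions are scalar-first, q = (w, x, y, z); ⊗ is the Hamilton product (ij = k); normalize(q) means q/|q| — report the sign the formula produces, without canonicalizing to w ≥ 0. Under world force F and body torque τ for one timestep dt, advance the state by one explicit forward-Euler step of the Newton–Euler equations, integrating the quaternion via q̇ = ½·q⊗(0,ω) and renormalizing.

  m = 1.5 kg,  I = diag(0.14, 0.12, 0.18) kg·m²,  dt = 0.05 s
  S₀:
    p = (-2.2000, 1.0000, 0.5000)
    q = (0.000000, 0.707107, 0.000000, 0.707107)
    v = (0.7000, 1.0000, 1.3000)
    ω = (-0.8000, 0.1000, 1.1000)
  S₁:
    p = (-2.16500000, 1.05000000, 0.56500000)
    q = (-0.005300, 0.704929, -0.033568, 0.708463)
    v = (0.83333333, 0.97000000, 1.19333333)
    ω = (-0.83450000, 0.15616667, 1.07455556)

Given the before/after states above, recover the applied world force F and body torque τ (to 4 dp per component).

v₁ − v₀ = (0.13333333, -0.03000000, -0.10666667)
m·(v₁−v₀)/dt = (4.0000, -0.9000, -3.2000)
rate change Δω = (-0.03450000, 0.05616667, -0.02544444)
I·α + gyro = (-0.0900, 0.1700, -0.0900)

F = (4.0000, -0.9000, -3.2000)
τ = (-0.0900, 0.1700, -0.0900)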